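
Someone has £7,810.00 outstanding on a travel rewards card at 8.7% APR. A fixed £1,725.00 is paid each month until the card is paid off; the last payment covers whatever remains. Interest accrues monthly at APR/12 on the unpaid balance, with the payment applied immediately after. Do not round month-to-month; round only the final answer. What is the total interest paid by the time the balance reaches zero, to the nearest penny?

Monthly rate r = 8.7%/12 = 0.725% = 0.00725.
Payoff takes n = ⌈−ln(1 − rB₀/P)/ln(1+r)⌉ = ⌈4.620⌉ = 5 payments; the last is £1,071.28.
Total paid = 4·£1,725.00 + £1,071.28 = £7,971.28.
Total interest = total paid − principal = £7,971.28 − £7,810.00 = £161.28.

£161.28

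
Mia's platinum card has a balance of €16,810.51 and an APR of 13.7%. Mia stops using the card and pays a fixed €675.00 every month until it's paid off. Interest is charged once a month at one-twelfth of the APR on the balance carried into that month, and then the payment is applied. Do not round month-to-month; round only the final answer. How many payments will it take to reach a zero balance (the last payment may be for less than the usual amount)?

Monthly rate r = 13.7%/12 = 1.14167% = 0.0114167.
Recurrence: B ← B·(1+r) − €675.00.
Month 1: interest €191.92; balance after payment €16,327.43.
Month 2: interest €186.40; balance after payment €15,838.83.
Closed form: n = −ln(1 − rB₀/P)/ln(1+r) = −ln(0.71567)/ln(1.01142) ≈ 29.469, so the balance reaches zero during payment 30.

30 months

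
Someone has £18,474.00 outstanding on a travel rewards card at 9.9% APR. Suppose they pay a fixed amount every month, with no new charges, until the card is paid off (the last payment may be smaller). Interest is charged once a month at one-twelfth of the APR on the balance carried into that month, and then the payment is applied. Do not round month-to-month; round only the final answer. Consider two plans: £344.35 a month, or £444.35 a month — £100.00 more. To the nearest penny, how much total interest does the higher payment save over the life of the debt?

Monthly rate r = 9.9%/12 = 0.825% = 0.00825.
At £344.35/mo: n = ⌈−ln(1 − rB₀/P)/ln(1+r)⌉ = 72 payments (last £47.59); total interest = total paid − £18,474.00 = £6,022.44.
At £444.35/mo: 52 payments (last £56.56); total interest £4,244.41.
Interest saved = £6,022.44 − £4,244.41 = £1,778.03.

£1,778.03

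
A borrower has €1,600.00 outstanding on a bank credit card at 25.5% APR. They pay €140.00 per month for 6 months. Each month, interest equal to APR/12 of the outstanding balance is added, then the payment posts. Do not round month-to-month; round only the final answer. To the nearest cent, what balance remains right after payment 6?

Monthly rate r = 25.5%/12 = 2.125% = 0.02125.
Each month: B ← B·(1+r) − €140.00.
Month 1: interest €34.00; balance after payment €1,494.00.
Month 2: interest €31.75; balance after payment €1,385.75.
Month 3: interest €29.45; balance after payment €1,275.19.
Month 4: interest €27.10; balance after payment €1,162.29.
Month 5: interest €24.70; balance after payment €1,046.99.
Month 6: interest €22.25; balance after payment €929.24.

€929.24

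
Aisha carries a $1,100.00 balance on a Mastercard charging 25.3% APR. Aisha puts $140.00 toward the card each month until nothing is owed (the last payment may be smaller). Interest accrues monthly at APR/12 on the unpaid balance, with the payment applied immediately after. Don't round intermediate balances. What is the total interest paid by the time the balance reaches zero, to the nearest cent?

Monthly rate r = 25.3%/12 = 2.10833% = 0.0210833.
Payoff takes n = ⌈−ln(1 − rB₀/P)/ln(1+r)⌉ = ⌈8.680⌉ = 9 payments; the last is $95.57.
Total paid = 8·$140.00 + $95.57 = $1,215.57.
Total interest = total paid − principal = $1,215.57 − $1,100.00 = $115.57.

$115.57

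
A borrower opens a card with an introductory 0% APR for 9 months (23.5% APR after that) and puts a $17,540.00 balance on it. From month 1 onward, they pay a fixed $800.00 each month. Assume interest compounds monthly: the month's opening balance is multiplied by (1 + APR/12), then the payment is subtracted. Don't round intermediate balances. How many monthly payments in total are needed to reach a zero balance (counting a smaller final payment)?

Promo months 1–9 at r₀ = 0%/12 = 0; months 10+ at r₁ = 23.5%/12 = 0.0195833.
After month 9 (no interest yet): B = $17,540.00 − 9·$800.00 = $10,340.00.
Then at r₁ with $800.00/mo: n₂ = −ln(1 − r₁·B/P)/ln(1+r₁) ≈ 15.05 → 16 more payments.

25 months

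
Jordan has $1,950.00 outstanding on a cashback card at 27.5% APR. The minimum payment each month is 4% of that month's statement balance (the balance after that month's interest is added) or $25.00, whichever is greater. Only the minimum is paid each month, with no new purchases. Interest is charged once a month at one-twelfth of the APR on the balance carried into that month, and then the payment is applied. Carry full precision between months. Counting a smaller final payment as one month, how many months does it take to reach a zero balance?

Monthly rate r = 27.5%/12 = 2.29167% = 0.0229167.
While 4% of the post-interest balance exceeds $25.00, each month B ← (B·(1+r))·(1 − 0.04), i.e. B shrinks by the factor (1+r)·0.96 = 0.982.
This holds for months 1–64. Entering month 65 the balance is $609.78; 4% of the post-interest balance is now below $25.00, so the flat $25.00 minimum applies from here.
From month 65 a fixed $25.00 at rate r clears $609.78 in 37 more payments. Total: 64 + 37 = 101 months.

101 months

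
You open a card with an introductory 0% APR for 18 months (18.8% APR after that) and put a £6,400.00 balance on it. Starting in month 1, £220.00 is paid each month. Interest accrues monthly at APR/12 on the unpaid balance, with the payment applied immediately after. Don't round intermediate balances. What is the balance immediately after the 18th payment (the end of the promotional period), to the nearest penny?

Promo months 1–18 at r₀ = 0%/12 = 0; months 19+ at r₁ = 18.8%/12 = 0.0156667.
After month 18 (no interest yet): B = £6,400.00 − 18·£220.00 = £2,440.00.

£2,440.00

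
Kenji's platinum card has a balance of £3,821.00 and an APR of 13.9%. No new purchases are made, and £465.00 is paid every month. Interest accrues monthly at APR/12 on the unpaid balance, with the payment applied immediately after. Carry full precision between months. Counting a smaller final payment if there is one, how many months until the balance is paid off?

Monthly rate r = 13.9%/12 = 1.15833% = 0.0115833.
Recurrence: B ← B·(1+r) − £465.00.
Month 1: interest £44.26; balance after payment £3,400.26.
Month 2: interest £39.39; balance after payment £2,974.65.
Closed form: n = −ln(1 − rB₀/P)/ln(1+r) = −ln(0.90482)/ln(1.01158) ≈ 8.685, so the balance reaches zero during payment 9.

9 months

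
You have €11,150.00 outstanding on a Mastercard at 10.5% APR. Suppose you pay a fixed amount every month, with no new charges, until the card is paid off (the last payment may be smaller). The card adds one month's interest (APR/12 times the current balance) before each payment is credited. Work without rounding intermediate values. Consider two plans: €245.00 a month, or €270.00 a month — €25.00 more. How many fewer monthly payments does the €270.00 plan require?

Monthly rate r = 10.5%/12 = 0.875% = 0.00875.
At €245.00/mo: n = ⌈−ln(1 − rB₀/P)/ln(1+r)⌉ = 59 payments (last €72.25); total interest = total paid − €11,150.00 = €3,132.25.
At €270.00/mo: 52 payments (last €126.68); total interest €2,746.68.
Payments saved = 59 − 52 = 7.

7 fewer payments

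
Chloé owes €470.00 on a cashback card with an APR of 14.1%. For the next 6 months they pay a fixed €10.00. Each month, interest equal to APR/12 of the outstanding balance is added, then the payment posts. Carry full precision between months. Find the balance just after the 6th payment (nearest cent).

€442.33

Monthly rate r = 14.1%/12 = 1.175% = 0.01175.
Each month: B ← B·(1+r) − €10.00.
Month 1: interest €5.52; balance after payment €465.52.
Month 2: interest €5.47; balance after payment €460.99.
Month 3: interest €5.42; balance after payment €456.41.
Month 4: interest €5.36; balance after payment €451.77.
Month 5: interest €5.31; balance after payment €447.08.
Month 6: interest €5.25; balance after payment €442.33.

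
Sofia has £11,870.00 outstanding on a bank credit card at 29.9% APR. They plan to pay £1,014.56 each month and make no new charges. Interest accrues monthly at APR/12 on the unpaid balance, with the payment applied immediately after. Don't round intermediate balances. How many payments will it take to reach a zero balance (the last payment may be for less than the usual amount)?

Monthly rate r = 29.9%/12 = 2.49167% = 0.0249167.
Recurrence: B ← B·(1+r) − £1,014.56.
Month 1: interest £295.76; balance after payment £11,151.20.
Month 2: interest £277.85; balance after payment £10,414.49.
Closed form: n = −ln(1 − rB₀/P)/ln(1+r) = −ln(0.70848)/ln(1.02492) ≈ 14.003, so the balance reaches zero during payment 15.

15 months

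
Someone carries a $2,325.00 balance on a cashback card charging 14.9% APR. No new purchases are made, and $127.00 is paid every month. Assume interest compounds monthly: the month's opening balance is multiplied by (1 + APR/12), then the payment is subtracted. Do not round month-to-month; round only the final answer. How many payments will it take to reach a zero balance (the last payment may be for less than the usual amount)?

Monthly rate r = 14.9%/12 = 1.24167% = 0.0124167.
Recurrence: B ← B·(1+r) − $127.00.
Month 1: interest $28.87; balance after payment $2,226.87.
Month 2: interest $27.65; balance after payment $2,127.52.
Closed form: n = −ln(1 − rB₀/P)/ln(1+r) = −ln(0.77269)/ln(1.01242) ≈ 20.898, so the balance reaches zero during payment 21.

21 payments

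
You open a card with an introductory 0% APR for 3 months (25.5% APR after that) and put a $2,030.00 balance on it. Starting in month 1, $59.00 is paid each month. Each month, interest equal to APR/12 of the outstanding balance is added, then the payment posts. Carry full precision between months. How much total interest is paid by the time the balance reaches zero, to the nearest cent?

$1,235.83

Promo months 1–3 at r₀ = 0%/12 = 0; months 4+ at r₁ = 25.5%/12 = 0.02125.
After month 3 (no interest yet): B = $2,030.00 − 3·$59.00 = $1,853.00.
Then at r₁ with $59.00/mo: n₂ = −ln(1 − r₁·B/P)/ln(1+r₁) ≈ 52.35 → 53 more payments.
Total paid = 55·$59.00 + $20.83 = $3,265.83; interest = $3,265.83 − $2,030.00 = $1,235.83.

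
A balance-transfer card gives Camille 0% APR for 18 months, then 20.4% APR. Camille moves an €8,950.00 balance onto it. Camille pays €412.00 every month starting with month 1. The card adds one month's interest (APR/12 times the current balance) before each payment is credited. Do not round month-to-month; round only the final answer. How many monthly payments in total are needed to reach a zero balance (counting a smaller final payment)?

Promo months 1–18 at r₀ = 0%/12 = 0; months 19+ at r₁ = 20.4%/12 = 0.017.
After month 18 (no interest yet): B = €8,950.00 − 18·€412.00 = €1,534.00.
Then at r₁ with €412.00/mo: n₂ = −ln(1 − r₁·B/P)/ln(1+r₁) ≈ 3.88 → 4 more payments.

22 months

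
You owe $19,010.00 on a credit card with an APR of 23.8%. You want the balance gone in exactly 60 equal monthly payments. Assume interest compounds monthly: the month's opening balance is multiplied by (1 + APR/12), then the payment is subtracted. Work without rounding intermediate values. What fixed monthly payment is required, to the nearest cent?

$544.67

Monthly rate r = 23.8%/12 = 1.98333% = 0.0198333.
Level-payment amortization: P = B₀·r / (1 − (1+r)^(−n)) = 19010.00·0.0198333 / (1 − 1.01983^(−60)).
Denominator 1 − (1+r)^(−60) = 0.69221473.
P = 377.032 / 0.69221473 ≈ 544.67.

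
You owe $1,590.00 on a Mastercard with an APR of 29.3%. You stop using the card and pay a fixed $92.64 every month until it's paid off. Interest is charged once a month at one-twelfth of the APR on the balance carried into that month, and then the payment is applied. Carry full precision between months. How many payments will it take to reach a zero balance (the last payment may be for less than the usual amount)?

23 payments

Monthly rate r = 29.3%/12 = 2.44167% = 0.0244167.
Recurrence: B ← B·(1+r) − $92.64.
Month 1: interest $38.82; balance after payment $1,536.18.
Month 2: interest $37.51; balance after payment $1,481.05.
Closed form: n = −ln(1 − rB₀/P)/ln(1+r) = −ln(0.58093)/ln(1.02442) ≈ 22.514, so the balance reaches zero during payment 23.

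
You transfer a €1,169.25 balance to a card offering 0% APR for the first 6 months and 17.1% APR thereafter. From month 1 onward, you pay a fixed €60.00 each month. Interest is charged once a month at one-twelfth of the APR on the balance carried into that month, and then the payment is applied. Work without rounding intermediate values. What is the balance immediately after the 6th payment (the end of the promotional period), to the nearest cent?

Promo months 1–6 at r₀ = 0%/12 = 0; months 7+ at r₁ = 17.1%/12 = 0.01425.
After month 6 (no interest yet): B = €1,169.25 − 6·€60.00 = €809.25.

€809.25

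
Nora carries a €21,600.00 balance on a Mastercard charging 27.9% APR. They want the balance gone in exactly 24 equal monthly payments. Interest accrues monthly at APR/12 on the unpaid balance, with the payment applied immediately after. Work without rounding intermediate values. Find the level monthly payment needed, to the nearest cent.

€1,184.49

Monthly rate r = 27.9%/12 = 2.325% = 0.02325.
Level-payment amortization: P = B₀·r / (1 − (1+r)^(−n)) = 21600.00·0.02325 / (1 − 1.02325^(−24)).
Denominator 1 − (1+r)^(−24) = 0.423979526.
P = 502.2 / 0.423979526 ≈ 1184.49.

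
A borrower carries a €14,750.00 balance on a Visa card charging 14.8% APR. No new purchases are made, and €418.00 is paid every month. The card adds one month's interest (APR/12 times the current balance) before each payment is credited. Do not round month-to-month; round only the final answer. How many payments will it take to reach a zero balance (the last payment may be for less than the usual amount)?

47 months

Monthly rate r = 14.8%/12 = 1.23333% = 0.0123333.
Recurrence: B ← B·(1+r) − €418.00.
Month 1: interest €181.92; balance after payment €14,513.92.
Month 2: interest €179.00; balance after payment €14,274.92.
Closed form: n = −ln(1 − rB₀/P)/ln(1+r) = −ln(0.56479)/ln(1.01233) ≈ 46.606, so the balance reaches zero during payment 47.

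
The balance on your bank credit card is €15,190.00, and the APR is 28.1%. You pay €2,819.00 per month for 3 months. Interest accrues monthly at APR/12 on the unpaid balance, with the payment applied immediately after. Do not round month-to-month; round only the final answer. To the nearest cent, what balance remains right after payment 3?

€7,625.70

Monthly rate r = 28.1%/12 = 2.34167% = 0.0234167.
Each month: B ← B·(1+r) − €2,819.00.
Month 1: interest €355.70; balance after payment €12,726.70.
Month 2: interest €298.02; balance after payment €10,205.72.
Month 3: interest €238.98; balance after payment €7,625.70.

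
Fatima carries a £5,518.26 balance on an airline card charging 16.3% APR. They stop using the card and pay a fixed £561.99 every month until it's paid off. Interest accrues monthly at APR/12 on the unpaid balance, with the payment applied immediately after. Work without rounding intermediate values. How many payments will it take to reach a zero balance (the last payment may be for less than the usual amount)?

11 months

Monthly rate r = 16.3%/12 = 1.35833% = 0.0135833.
Recurrence: B ← B·(1+r) − £561.99.
Month 1: interest £74.96; balance after payment £5,031.23.
Month 2: interest £68.34; balance after payment £4,537.58.
Closed form: n = −ln(1 − rB₀/P)/ln(1+r) = −ln(0.86662)/ln(1.01358) ≈ 10.610, so the balance reaches zero during payment 11.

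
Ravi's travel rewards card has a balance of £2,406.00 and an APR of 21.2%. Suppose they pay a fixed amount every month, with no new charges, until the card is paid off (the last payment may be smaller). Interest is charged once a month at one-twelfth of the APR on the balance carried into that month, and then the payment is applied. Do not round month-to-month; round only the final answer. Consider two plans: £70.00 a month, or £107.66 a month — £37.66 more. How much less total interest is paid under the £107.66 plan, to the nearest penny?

£647.90

Monthly rate r = 21.2%/12 = 1.76667% = 0.0176667.
At £70.00/mo: n = ⌈−ln(1 − rB₀/P)/ln(1+r)⌉ = 54 payments (last £25.60); total interest = total paid − £2,406.00 = £1,329.60.
At £107.66/mo: 29 payments (last £73.22); total interest £681.70.
Interest saved = £1,329.60 − £681.70 = £647.90.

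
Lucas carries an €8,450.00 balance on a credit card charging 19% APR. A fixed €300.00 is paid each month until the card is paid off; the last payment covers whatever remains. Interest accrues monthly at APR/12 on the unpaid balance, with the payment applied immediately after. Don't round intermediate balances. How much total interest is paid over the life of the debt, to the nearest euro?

€2,828

Monthly rate r = 19%/12 = 1.58333% = 0.0158333.
Payoff takes n = ⌈−ln(1 − rB₀/P)/ln(1+r)⌉ = ⌈37.592⌉ = 38 payments; the last is €178.11.
Total paid = 37·€300.00 + €178.11 = €11,278.11.
Total interest = total paid − principal = €11,278.11 − €8,450.00 = €2,828.11.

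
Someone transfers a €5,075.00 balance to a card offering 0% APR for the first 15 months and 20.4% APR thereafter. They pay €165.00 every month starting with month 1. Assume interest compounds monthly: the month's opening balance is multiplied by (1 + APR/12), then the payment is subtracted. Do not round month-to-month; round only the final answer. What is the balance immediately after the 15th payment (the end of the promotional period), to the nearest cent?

€2,600.00

Promo months 1–15 at r₀ = 0%/12 = 0; months 16+ at r₁ = 20.4%/12 = 0.017.
After month 15 (no interest yet): B = €5,075.00 − 15·€165.00 = €2,600.00.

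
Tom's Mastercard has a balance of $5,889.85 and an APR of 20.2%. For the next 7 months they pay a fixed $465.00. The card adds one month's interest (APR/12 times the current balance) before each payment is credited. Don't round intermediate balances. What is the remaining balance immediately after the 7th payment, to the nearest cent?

Monthly rate r = 20.2%/12 = 1.68333% = 0.0168333.
Each month: B ← B·(1+r) − $465.00.
Month 1: interest $99.15; balance after payment $5,524.00.
Month 2: interest $92.99; balance after payment $5,151.98.
Month 3: interest $86.73; balance after payment $4,773.71.
Month 4: interest $80.36; balance after payment $4,389.07.
Month 5: interest $73.88; balance after payment $3,997.95.
Month 6: interest $67.30; balance after payment $3,600.25.
Month 7: interest $60.60; balance after payment $3,195.85.

$3,195.85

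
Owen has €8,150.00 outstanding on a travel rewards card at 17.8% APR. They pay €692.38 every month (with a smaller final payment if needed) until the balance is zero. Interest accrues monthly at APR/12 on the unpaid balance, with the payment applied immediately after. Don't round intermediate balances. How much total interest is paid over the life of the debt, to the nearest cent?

Monthly rate r = 17.8%/12 = 1.48333% = 0.0148333.
Payoff takes n = ⌈−ln(1 − rB₀/P)/ln(1+r)⌉ = ⌈13.032⌉ = 14 payments; the last is €22.44.
Total paid = 13·€692.38 + €22.44 = €9,023.38.
Total interest = total paid − principal = €9,023.38 − €8,150.00 = €873.38.

€873.38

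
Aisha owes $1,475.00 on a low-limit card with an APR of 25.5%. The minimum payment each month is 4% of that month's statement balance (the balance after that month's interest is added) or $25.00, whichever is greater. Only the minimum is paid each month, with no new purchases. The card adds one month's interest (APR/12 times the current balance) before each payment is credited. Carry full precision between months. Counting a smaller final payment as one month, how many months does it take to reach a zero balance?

Monthly rate r = 25.5%/12 = 2.125% = 0.02125.
While 4% of the post-interest balance exceeds $25.00, each month B ← (B·(1+r))·(1 − 0.04), i.e. B shrinks by the factor (1+r)·0.96 = 0.9804.
This holds for months 1–45. Entering month 46 the balance is $605.26; 4% of the post-interest balance is now below $25.00, so the flat $25.00 minimum applies from here.
From month 46 a fixed $25.00 at rate r clears $605.26 in 35 more payments. Total: 45 + 35 = 80 months.

80 months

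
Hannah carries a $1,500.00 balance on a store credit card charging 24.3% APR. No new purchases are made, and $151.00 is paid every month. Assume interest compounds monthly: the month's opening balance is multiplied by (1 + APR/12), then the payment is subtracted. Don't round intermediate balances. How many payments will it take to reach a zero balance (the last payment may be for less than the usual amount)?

Monthly rate r = 24.3%/12 = 2.025% = 0.02025.
Recurrence: B ← B·(1+r) − $151.00.
Month 1: interest $30.38; balance after payment $1,379.38.
Month 2: interest $27.93; balance after payment $1,256.31.
Closed form: n = −ln(1 − rB₀/P)/ln(1+r) = −ln(0.79884)/ln(1.02025) ≈ 11.203, so the balance reaches zero during payment 12.

12 payments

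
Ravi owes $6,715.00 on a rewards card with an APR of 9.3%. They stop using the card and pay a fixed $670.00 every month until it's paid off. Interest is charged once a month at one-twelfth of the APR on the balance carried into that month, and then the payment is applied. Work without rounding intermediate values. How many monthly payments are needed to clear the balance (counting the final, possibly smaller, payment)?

11 months

Monthly rate r = 9.3%/12 = 0.775% = 0.00775.
Recurrence: B ← B·(1+r) − $670.00.
Month 1: interest $52.04; balance after payment $6,097.04.
Month 2: interest $47.25; balance after payment $5,474.29.
Closed form: n = −ln(1 − rB₀/P)/ln(1+r) = −ln(0.92233)/ln(1.00775) ≈ 10.473, so the balance reaches zero during payment 11.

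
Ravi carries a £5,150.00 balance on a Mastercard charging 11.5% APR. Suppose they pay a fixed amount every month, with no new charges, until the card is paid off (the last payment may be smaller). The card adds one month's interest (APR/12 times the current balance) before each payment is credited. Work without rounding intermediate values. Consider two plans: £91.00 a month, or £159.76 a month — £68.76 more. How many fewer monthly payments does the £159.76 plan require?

43 fewer payments

Monthly rate r = 11.5%/12 = 0.958333% = 0.00958333.
At £91.00/mo: n = ⌈−ln(1 − rB₀/P)/ln(1+r)⌉ = 82 payments (last £86.88); total interest = total paid − £5,150.00 = £2,307.88.
At £159.76/mo: 39 payments (last £118.69); total interest £1,039.57.
Payments saved = 82 − 39 = 43.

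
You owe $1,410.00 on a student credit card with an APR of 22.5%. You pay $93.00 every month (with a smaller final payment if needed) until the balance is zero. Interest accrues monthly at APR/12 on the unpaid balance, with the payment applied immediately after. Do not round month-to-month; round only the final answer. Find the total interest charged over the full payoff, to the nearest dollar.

Monthly rate r = 22.5%/12 = 1.875% = 0.01875.
Payoff takes n = ⌈−ln(1 − rB₀/P)/ln(1+r)⌉ = ⌈18.004⌉ = 19 payments; the last is $0.42.
Total paid = 18·$93.00 + $0.42 = $1,674.42.
Total interest = total paid − principal = $1,674.42 − $1,410.00 = $264.42.

$264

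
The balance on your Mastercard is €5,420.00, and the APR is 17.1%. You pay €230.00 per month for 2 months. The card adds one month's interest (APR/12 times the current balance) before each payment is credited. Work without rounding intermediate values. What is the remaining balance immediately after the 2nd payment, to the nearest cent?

Monthly rate r = 17.1%/12 = 1.425% = 0.01425.
Each month: B ← B·(1+r) − €230.00.
Month 1: interest €77.23; balance after payment €5,267.23.
Month 2: interest €75.06; balance after payment €5,112.29.

€5,112.29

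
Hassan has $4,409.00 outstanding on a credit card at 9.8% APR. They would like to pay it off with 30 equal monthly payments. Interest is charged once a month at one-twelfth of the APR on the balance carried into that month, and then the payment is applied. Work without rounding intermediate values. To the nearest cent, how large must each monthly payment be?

$166.30

Monthly rate r = 9.8%/12 = 0.816667% = 0.00816667.
Level-payment amortization: P = B₀·r / (1 − (1+r)^(−n)) = 4409.00·0.00816667 / (1 − 1.00817^(−30)).
Denominator 1 − (1+r)^(−30) = 0.216516281.
P = 36.0068 / 0.216516281 ≈ 166.30.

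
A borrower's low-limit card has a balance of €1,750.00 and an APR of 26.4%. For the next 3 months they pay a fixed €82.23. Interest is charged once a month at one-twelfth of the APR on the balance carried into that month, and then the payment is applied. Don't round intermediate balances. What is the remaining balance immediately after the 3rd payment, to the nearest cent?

€1,615.90

Monthly rate r = 26.4%/12 = 2.2% = 0.022.
Each month: B ← B·(1+r) − €82.23.
Month 1: interest €38.50; balance after payment €1,706.27.
Month 2: interest €37.54; balance after payment €1,661.58.
Month 3: interest €36.55; balance after payment €1,615.90.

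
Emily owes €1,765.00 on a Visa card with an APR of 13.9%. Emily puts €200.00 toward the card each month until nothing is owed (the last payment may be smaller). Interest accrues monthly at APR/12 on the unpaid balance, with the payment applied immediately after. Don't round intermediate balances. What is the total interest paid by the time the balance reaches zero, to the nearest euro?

Monthly rate r = 13.9%/12 = 1.15833% = 0.0115833.
Payoff takes n = ⌈−ln(1 − rB₀/P)/ln(1+r)⌉ = ⌈9.363⌉ = 10 payments; the last is €72.90.
Total paid = 9·€200.00 + €72.90 = €1,872.90.
Total interest = total paid − principal = €1,872.90 − €1,765.00 = €107.90.

€108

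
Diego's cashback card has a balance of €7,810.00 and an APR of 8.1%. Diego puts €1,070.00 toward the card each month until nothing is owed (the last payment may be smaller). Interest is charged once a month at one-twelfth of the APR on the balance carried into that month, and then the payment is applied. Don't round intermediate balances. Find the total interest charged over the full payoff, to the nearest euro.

Monthly rate r = 8.1%/12 = 0.675% = 0.00675.
Payoff takes n = ⌈−ln(1 − rB₀/P)/ln(1+r)⌉ = ⌈7.510⌉ = 8 payments; the last is €546.86.
Total paid = 7·€1,070.00 + €546.86 = €8,036.86.
Total interest = total paid − principal = €8,036.86 − €7,810.00 = €226.86.

€227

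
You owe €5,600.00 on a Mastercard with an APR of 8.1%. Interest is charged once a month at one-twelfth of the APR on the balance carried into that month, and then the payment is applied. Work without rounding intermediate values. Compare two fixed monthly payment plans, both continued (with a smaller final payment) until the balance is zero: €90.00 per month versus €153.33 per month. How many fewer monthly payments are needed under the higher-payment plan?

38 fewer payments

Monthly rate r = 8.1%/12 = 0.675% = 0.00675.
At €90.00/mo: n = ⌈−ln(1 − rB₀/P)/ln(1+r)⌉ = 81 payments (last €87.52); total interest = total paid − €5,600.00 = €1,687.52.
At €153.33/mo: 43 payments (last €11.77); total interest €851.63.
Payments saved = 81 − 43 = 38.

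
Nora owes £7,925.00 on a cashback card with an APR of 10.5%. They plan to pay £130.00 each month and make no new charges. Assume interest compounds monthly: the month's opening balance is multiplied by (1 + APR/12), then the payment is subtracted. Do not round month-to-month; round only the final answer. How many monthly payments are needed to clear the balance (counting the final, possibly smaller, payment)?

Monthly rate r = 10.5%/12 = 0.875% = 0.00875.
Recurrence: B ← B·(1+r) − £130.00.
Month 1: interest £69.34; balance after payment £7,864.34.
Month 2: interest £68.81; balance after payment £7,803.16.
Closed form: n = −ln(1 − rB₀/P)/ln(1+r) = −ln(0.46659)/ln(1.00875) ≈ 87.502, so the balance reaches zero during payment 88.

88 months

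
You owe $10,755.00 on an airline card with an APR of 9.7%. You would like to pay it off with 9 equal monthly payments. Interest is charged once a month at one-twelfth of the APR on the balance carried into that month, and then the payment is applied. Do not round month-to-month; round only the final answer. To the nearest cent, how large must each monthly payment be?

$1,243.82

Monthly rate r = 9.7%/12 = 0.808333% = 0.00808333.
Level-payment amortization: P = B₀·r / (1 − (1+r)^(−n)) = 10755.00·0.00808333 / (1 − 1.00808^(−9)).
Denominator 1 − (1+r)^(−9) = 0.0698947654.
P = 86.9363 / 0.0698947654 ≈ 1243.82.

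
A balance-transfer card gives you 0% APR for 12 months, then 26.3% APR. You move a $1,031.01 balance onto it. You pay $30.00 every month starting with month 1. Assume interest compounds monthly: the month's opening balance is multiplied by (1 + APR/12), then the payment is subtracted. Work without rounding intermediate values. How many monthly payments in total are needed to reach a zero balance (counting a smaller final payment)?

44 months

Promo months 1–12 at r₀ = 0%/12 = 0; months 13+ at r₁ = 26.3%/12 = 0.0219167.
After month 12 (no interest yet): B = $1,031.01 − 12·$30.00 = $671.01.
Then at r₁ with $30.00/mo: n₂ = −ln(1 − r₁·B/P)/ln(1+r₁) ≈ 31.08 → 32 more payments.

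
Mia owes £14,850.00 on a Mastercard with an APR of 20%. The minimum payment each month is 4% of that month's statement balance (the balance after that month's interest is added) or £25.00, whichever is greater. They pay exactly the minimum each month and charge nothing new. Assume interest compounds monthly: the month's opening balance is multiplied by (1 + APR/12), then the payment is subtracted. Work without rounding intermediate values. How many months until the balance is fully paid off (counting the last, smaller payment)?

163 months

Monthly rate r = 20%/12 = 1.66667% = 0.0166667.
While 4% of the post-interest balance exceeds £25.00, each month B ← (B·(1+r))·(1 − 0.04), i.e. B shrinks by the factor (1+r)·0.96 = 0.976.
This holds for months 1–132. Entering month 133 the balance is £601.32; 4% of the post-interest balance is now below £25.00, so the flat £25.00 minimum applies from here.
From month 133 a fixed £25.00 at rate r clears £601.32 in 31 more payments. Total: 132 + 31 = 163 months.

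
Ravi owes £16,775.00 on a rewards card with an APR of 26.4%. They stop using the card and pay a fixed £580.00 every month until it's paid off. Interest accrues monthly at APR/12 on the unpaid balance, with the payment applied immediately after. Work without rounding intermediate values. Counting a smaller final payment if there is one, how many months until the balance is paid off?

Monthly rate r = 26.4%/12 = 2.2% = 0.022.
Recurrence: B ← B·(1+r) − £580.00.
Month 1: interest £369.05; balance after payment £16,564.05.
Month 2: interest £364.41; balance after payment £16,348.46.
Closed form: n = −ln(1 − rB₀/P)/ln(1+r) = −ln(0.36371)/ln(1.022) ≈ 46.477, so the balance reaches zero during payment 47.

47 months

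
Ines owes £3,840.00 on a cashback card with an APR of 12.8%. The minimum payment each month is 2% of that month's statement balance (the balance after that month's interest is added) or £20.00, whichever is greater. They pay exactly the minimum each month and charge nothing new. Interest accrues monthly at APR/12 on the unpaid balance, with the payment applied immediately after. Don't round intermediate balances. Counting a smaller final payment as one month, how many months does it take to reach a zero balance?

Monthly rate r = 12.8%/12 = 1.06667% = 0.0106667.
While 2% of the post-interest balance exceeds £20.00, each month B ← (B·(1+r))·(1 − 0.02), i.e. B shrinks by the factor (1+r)·0.98 = 0.99045.
This holds for months 1–142. Entering month 143 the balance is £983.47; 2% of the post-interest balance is now below £20.00, so the flat £20.00 minimum applies from here.
From month 143 a fixed £20.00 at rate r clears £983.47 in 71 more payments. Total: 142 + 71 = 213 months.

213 months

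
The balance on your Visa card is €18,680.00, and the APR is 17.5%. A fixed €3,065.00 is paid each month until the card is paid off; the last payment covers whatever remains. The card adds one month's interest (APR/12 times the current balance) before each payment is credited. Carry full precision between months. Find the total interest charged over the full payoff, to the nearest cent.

€1,030.60

Monthly rate r = 17.5%/12 = 1.45833% = 0.0145833.
Payoff takes n = ⌈−ln(1 − rB₀/P)/ln(1+r)⌉ = ⌈6.429⌉ = 7 payments; the last is €1,320.60.
Total paid = 6·€3,065.00 + €1,320.60 = €19,710.60.
Total interest = total paid − principal = €19,710.60 − €18,680.00 = €1,030.60.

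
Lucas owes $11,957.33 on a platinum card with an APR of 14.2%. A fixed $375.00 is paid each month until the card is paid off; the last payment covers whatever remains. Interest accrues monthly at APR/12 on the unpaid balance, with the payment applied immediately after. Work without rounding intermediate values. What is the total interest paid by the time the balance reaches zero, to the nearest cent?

$3,144.10

Monthly rate r = 14.2%/12 = 1.18333% = 0.0118333.
Payoff takes n = ⌈−ln(1 − rB₀/P)/ln(1+r)⌉ = ⌈40.269⌉ = 41 payments; the last is $101.43.
Total paid = 40·$375.00 + $101.43 = $15,101.43.
Total interest = total paid − principal = $15,101.43 − $11,957.33 = $3,144.10.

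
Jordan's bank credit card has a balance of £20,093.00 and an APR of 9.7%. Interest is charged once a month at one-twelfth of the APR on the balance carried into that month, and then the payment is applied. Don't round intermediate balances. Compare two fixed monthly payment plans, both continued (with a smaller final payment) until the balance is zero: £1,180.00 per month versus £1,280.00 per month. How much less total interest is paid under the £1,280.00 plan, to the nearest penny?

£131.41

Monthly rate r = 9.7%/12 = 0.808333% = 0.00808333.
At £1,180.00/mo: n = ⌈−ln(1 − rB₀/P)/ln(1+r)⌉ = 19 payments (last £465.84); total interest = total paid − £20,093.00 = £1,612.84.
At £1,280.00/mo: 17 payments (last £1,094.43); total interest £1,481.43.
Interest saved = £1,612.84 − £1,481.43 = £131.41.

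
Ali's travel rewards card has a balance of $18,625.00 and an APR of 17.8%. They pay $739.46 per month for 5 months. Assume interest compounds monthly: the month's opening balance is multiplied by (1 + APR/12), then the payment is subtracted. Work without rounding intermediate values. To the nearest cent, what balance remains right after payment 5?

$16,239.32

Monthly rate r = 17.8%/12 = 1.48333% = 0.0148333.
Each month: B ← B·(1+r) − $739.46.
Month 1: interest $276.27; balance after payment $18,161.81.
Month 2: interest $269.40; balance after payment $17,691.75.
Month 3: interest $262.43; balance after payment $17,214.72.
Month 4: interest $255.35; balance after payment $16,730.61.
Month 5: interest $248.17; balance after payment $16,239.32.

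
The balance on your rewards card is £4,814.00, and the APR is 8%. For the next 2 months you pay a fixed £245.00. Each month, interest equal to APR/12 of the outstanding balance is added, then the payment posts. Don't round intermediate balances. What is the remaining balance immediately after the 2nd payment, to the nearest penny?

£4,386.77

Monthly rate r = 8%/12 = 0.666667% = 0.00666667.
Each month: B ← B·(1+r) − £245.00.
Month 1: interest £32.09; balance after payment £4,601.09.
Month 2: interest £30.67; balance after payment £4,386.77.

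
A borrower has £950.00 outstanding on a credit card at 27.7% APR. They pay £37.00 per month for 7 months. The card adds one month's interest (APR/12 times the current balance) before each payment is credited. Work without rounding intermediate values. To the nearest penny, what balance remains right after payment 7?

Monthly rate r = 27.7%/12 = 2.30833% = 0.0230833.
Each month: B ← B·(1+r) − £37.00.
Month 1: interest £21.93; balance after payment £934.93.
Month 2: interest £21.58; balance after payment £919.51.
Month 3: interest £21.23; balance after payment £903.74.
Month 4: interest £20.86; balance after payment £887.60.
Month 5: interest £20.49; balance after payment £871.09.
Month 6: interest £20.11; balance after payment £854.19.
Month 7: interest £19.72; balance after payment £836.91.

£836.91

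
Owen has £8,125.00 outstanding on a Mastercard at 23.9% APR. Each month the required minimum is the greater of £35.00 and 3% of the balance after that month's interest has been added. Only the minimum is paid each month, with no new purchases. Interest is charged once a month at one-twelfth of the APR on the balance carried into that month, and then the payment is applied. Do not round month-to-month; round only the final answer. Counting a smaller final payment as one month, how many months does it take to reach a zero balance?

236 months

Monthly rate r = 23.9%/12 = 1.99167% = 0.0199167.
While 3% of the post-interest balance exceeds £35.00, each month B ← (B·(1+r))·(1 − 0.03), i.e. B shrinks by the factor (1+r)·0.97 = 0.98932.
This holds for months 1–183. Entering month 184 the balance is £1,138.65; 3% of the post-interest balance is now below £35.00, so the flat £35.00 minimum applies from here.
From month 184 a fixed £35.00 at rate r clears £1,138.65 in 53 more payments. Total: 183 + 53 = 236 months.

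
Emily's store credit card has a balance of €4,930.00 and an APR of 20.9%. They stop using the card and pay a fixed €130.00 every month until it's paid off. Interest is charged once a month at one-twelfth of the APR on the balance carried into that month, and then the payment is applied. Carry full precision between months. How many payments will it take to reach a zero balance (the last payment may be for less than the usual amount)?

63 months

Monthly rate r = 20.9%/12 = 1.74167% = 0.0174167.
Recurrence: B ← B·(1+r) − €130.00.
Month 1: interest €85.86; balance after payment €4,885.86.
Month 2: interest €85.10; balance after payment €4,840.96.
Closed form: n = −ln(1 − rB₀/P)/ln(1+r) = −ln(0.33951)/ln(1.01742) ≈ 62.563, so the balance reaches zero during payment 63.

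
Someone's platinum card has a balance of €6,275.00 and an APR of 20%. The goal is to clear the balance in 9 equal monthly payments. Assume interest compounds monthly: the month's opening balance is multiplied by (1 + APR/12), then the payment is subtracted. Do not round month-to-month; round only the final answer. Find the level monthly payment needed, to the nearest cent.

€756.60

Monthly rate r = 20%/12 = 1.66667% = 0.0166667.
Level-payment amortization: P = B₀·r / (1 − (1+r)^(−n)) = 6275.00·0.0166667 / (1 − 1.01667^(−9)).
Denominator 1 − (1+r)^(−9) = 0.138227287.
P = 104.583 / 0.138227287 ≈ 756.60.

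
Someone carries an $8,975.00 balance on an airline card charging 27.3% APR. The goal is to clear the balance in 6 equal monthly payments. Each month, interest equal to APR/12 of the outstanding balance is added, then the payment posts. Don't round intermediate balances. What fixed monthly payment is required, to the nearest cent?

$1,617.17

Monthly rate r = 27.3%/12 = 2.275% = 0.02275.
Level-payment amortization: P = B₀·r / (1 − (1+r)^(−n)) = 8975.00·0.02275 / (1 − 1.02275^(−6)).
Denominator 1 − (1+r)^(−6) = 0.126258284.
P = 204.181 / 0.126258284 ≈ 1617.17.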